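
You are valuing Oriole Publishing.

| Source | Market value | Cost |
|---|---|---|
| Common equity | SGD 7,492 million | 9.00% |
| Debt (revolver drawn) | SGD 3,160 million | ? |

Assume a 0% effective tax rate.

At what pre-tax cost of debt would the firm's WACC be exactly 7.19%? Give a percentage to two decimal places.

2.90%

Total capital V = 7492 + 3160 = 10652.
Equity weight = 7492/10652 = 0.7033.
Revolver drawn weight = 3160/10652 = 0.2967.
Equity contribution = 0.7033 × 9% = 6.3301%.
Remaining for debt = 7.19% − 6.3301% = 0.8599%.
Rd × (1 − 0%) × 0.2967 = 0.8599%  ⇒  Rd = 2.8987%.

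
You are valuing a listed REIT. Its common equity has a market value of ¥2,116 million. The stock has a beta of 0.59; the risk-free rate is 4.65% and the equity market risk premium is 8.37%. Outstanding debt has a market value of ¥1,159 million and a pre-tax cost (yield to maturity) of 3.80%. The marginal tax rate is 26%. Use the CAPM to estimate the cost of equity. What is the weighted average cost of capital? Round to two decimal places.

Cost of equity via CAPM: Re = 4.65% + 0.59 × 8.37% = 9.5883%.
Total capital V = 2116 + 1159 = 3275.
Equity: weight = 2116/3275 = 0.6461; cost = 9.5883%.
Debt: weight = 1159/3275 = 0.3539; after-tax cost = 3.8% × (1 − 26%) = 2.8120%.
WACC = 0.6461 × 9.5883% + 0.3539 × 2.8120% = 7.1902%.

7.19%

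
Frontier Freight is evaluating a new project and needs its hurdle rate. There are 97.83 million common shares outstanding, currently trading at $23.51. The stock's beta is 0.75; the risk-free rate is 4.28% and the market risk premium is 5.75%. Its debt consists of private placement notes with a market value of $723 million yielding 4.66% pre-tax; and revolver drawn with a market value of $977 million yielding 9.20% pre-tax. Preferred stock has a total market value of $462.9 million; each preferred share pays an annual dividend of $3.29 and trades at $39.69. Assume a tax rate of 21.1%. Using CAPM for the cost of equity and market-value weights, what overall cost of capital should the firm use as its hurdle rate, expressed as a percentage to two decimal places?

7.47%

Cost of equity via CAPM: Re = 4.28% + 0.75 × 5.75% = 8.5925%.
Cost of preferred: Rp = 3.29 / 39.69 = 8.2892%.
Market value of equity E = 23.51 × 97.83m = 2299.9833m.
Total capital V = 2299.9833 + 462.9 + 723 + 977 = 4462.8833.
Equity: weight = 2299.9833/4462.8833 = 0.5154; cost = 8.5925%.
Preferred: weight = 462.9/4462.8833 = 0.1037; cost = 8.2892%.
Private placement notes: weight = 723/4462.8833 = 0.1620; after-tax cost = 4.66% × (1 − 21.1%) = 3.6767%.
Revolver drawn: weight = 977/4462.8833 = 0.2189; after-tax cost = 9.2% × (1 − 21.1%) = 7.2588%.
WACC = 0.5154 × 8.5925% + 0.1037 × 8.2892% + 0.1620 × 3.6767% + 0.2189 × 7.2588% = 7.4727%.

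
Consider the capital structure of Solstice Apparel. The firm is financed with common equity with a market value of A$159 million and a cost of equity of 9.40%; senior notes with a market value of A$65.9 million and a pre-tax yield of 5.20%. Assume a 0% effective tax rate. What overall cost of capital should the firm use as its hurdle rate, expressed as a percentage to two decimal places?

8.17%

Total capital V = 159 + 65.9 = 224.9.
Equity: weight = 159/224.9 = 0.7070; cost = 9.4%.
Senior notes: weight = 65.9/224.9 = 0.2930; after-tax cost = 5.2% × (1 − 0%) = 5.2000%.
WACC = 0.7070 × 9.4000% + 0.2930 × 5.2000% = 8.1693%.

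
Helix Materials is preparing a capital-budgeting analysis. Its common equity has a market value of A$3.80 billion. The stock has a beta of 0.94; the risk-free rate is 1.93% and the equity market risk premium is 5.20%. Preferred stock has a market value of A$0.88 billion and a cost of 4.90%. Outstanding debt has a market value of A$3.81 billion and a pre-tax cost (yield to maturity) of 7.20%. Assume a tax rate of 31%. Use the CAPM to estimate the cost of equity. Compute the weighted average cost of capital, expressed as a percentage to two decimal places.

5.79%

Cost of equity via CAPM: Re = 1.93% + 0.94 × 5.2% = 6.8180%.
Total capital V = 3.8 + 0.88 + 3.81 = 8.49.
Equity: weight = 3.8/8.49 = 0.4476; cost = 6.818%.
Preferred: weight = 0.88/8.49 = 0.1037; cost = 4.9%.
Debt: weight = 3.81/8.49 = 0.4488; after-tax cost = 7.2% × (1 − 31%) = 4.9680%.
WACC = 0.4476 × 6.8180% + 0.1037 × 4.9000% + 0.4488 × 4.9680% = 5.7890%.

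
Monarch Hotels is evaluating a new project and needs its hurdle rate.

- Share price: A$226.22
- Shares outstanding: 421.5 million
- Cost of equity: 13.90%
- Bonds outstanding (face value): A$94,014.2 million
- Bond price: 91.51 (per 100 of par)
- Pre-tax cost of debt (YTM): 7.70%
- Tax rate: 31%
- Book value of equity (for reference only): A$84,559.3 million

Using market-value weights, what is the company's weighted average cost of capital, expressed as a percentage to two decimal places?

9.83%

Market value of equity E = 226.22 × 421.5m = 95351.73m. Market value of debt D = 94014.2m × 91.51/100 = 86032.39442m.
Total capital V = 95351.73 + 86032.39442 = 181384.12442.
Equity: weight = 95351.73/181384.12442 = 0.5257; cost = 13.9%.
Bonds outstanding: weight = 86032.39442/181384.12442 = 0.4743; after-tax cost = 7.7% × (1 − 31%) = 5.3130%.
WACC = 0.5257 × 13.9000% + 0.4743 × 5.3130% = 9.8271%.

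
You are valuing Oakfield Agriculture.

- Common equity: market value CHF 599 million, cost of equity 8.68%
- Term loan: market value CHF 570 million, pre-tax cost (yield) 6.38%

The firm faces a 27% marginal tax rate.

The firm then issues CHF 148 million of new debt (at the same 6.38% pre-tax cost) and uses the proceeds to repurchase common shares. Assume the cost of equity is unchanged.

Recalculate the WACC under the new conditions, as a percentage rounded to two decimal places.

After the change:
Total capital V = 451 + 718 = 1169.
Equity: weight = 451/1169 = 0.3858; cost = 8.68%.
Term loan: weight = 718/1169 = 0.6142; after-tax cost = 6.38% × (1 − 27%) = 4.6574%.
WACC = 0.3858 × 8.6800% + 0.6142 × 4.6574% = 6.2093%.

6.21%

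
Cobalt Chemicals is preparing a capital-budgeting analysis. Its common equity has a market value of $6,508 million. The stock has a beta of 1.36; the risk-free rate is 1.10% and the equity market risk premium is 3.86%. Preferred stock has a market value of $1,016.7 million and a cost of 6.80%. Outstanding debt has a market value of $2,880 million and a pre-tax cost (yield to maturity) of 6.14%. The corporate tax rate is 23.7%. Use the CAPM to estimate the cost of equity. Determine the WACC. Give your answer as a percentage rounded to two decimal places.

5.93%

Cost of equity via CAPM: Re = 1.1% + 1.36 × 3.86% = 6.3496%.
Total capital V = 6508 + 1016.7 + 2880 = 10404.7.
Equity: weight = 6508/10404.7 = 0.6255; cost = 6.3496%.
Preferred: weight = 1016.7/10404.7 = 0.0977; cost = 6.8%.
Debt: weight = 2880/10404.7 = 0.2768; after-tax cost = 6.14% × (1 − 23.7%) = 4.6848%.
WACC = 0.6255 × 6.3496% + 0.0977 × 6.8000% + 0.2768 × 4.6848% = 5.9328%.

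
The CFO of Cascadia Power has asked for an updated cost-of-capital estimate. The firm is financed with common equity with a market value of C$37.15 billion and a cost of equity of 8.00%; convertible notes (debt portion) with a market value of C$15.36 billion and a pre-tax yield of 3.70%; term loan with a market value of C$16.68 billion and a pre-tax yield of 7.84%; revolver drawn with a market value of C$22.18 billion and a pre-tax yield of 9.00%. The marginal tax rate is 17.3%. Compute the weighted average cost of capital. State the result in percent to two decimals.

Total capital V = 37.15 + 15.36 + 16.68 + 22.18 = 91.37.
Equity: weight = 37.15/91.37 = 0.4066; cost = 8%.
Convertible notes (debt portion): weight = 15.36/91.37 = 0.1681; after-tax cost = 3.7% × (1 − 17.3%) = 3.0599%.
Term loan: weight = 16.68/91.37 = 0.1826; after-tax cost = 7.84% × (1 − 17.3%) = 6.4837%.
Revolver drawn: weight = 22.18/91.37 = 0.2427; after-tax cost = 9% × (1 − 17.3%) = 7.4430%.
WACC = 0.4066 × 8.0000% + 0.1681 × 3.0599% + 0.1826 × 6.4837% + 0.2427 × 7.4430% = 6.7575%.

6.76%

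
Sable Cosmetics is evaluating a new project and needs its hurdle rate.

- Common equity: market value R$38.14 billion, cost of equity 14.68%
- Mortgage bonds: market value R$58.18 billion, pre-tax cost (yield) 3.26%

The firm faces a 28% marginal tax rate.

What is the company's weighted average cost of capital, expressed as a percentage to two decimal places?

Total capital V = 38.14 + 58.18 = 96.32.
Equity: weight = 38.14/96.32 = 0.3960; cost = 14.68%.
Mortgage bonds: weight = 58.18/96.32 = 0.6040; after-tax cost = 3.26% × (1 − 28%) = 2.3472%.
WACC = 0.3960 × 14.6800% + 0.6040 × 2.3472% = 7.2306%.

7.23%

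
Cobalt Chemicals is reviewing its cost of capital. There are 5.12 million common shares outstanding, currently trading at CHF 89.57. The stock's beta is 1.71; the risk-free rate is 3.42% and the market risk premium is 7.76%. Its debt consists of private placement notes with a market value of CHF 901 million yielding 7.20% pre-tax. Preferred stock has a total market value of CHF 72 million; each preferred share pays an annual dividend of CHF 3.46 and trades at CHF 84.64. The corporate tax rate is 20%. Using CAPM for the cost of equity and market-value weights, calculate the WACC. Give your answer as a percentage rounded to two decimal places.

9.18%

Cost of equity via CAPM: Re = 3.42% + 1.71 × 7.76% = 16.6896%.
Cost of preferred: Rp = 3.46 / 84.64 = 4.0879%.
Market value of equity E = 89.57 × 5.12m = 458.5984m.
Total capital V = 458.5984 + 72 + 901 = 1431.5984.
Equity: weight = 458.5984/1431.5984 = 0.3203; cost = 16.6896%.
Preferred: weight = 72/1431.5984 = 0.0503; cost = 4.0879%.
Private placement notes: weight = 901/1431.5984 = 0.6294; after-tax cost = 7.2% × (1 − 20%) = 5.7600%.
WACC = 0.3203 × 16.6896% + 0.0503 × 4.0879% + 0.6294 × 5.7600% = 9.1771%.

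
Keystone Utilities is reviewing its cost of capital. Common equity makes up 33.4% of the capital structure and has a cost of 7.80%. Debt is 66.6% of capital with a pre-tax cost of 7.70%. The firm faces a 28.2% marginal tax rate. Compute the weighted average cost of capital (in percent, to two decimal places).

After-tax cost of debt = 7.7% × (1 − 28.2%) = 5.5286%.
WACC = 0.334 × 7.8000% + 0.666 × 5.5286% = 6.2872%.

6.29%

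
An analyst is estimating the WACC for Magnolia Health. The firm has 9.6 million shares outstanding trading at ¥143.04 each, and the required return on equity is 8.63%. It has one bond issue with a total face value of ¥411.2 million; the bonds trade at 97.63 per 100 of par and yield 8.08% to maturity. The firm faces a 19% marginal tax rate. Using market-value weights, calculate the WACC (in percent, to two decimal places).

8.16%

Market value of equity E = 143.04 × 9.6m = 1373.184m. Market value of debt D = 411.2m × 97.63/100 = 401.45456m.
Total capital V = 1373.184 + 401.45456 = 1774.63856.
Equity: weight = 1373.184/1774.63856 = 0.7738; cost = 8.63%.
Bonds outstanding: weight = 401.45456/1774.63856 = 0.2262; after-tax cost = 8.08% × (1 − 19%) = 6.5448%.
WACC = 0.7738 × 8.6300% + 0.2262 × 6.5448% = 8.1583%.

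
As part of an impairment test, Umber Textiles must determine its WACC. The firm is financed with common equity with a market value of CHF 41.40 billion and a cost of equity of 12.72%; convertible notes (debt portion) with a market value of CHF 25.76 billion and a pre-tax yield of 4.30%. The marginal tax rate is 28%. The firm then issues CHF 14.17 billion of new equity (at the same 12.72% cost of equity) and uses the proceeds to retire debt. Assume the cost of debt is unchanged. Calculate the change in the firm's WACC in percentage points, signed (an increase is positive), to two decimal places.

Current WACC:
Total capital V = 41.4 + 25.76 = 67.16.
Equity: weight = 41.4/67.16 = 0.6164; cost = 12.72%.
Convertible notes (debt portion): weight = 25.76/67.16 = 0.3836; after-tax cost = 4.3% × (1 − 28%) = 3.0960%.
WACC = 0.6164 × 12.7200% + 0.3836 × 3.0960% = 9.0286%.
After the change:
Total capital V = 55.57 + 11.59 = 67.16.
Equity: weight = 55.57/67.16 = 0.8274; cost = 12.72%.
Convertible notes (debt portion): weight = 11.59/67.16 = 0.1726; after-tax cost = 4.3% × (1 − 28%) = 3.0960%.
WACC = 0.8274 × 12.7200% + 0.1726 × 3.0960% = 11.0592%.
Change in WACC = 11.0592% − 9.0286% = 2.0306 pp.

+2.03 pp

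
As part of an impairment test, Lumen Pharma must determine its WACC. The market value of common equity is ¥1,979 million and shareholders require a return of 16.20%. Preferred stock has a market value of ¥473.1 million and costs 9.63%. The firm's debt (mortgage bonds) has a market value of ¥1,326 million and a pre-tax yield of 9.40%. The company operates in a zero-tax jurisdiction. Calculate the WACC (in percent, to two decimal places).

Total capital V = 1979 + 473.1 + 1326 = 3778.1.
Equity: weight = 1979/3778.1 = 0.5238; cost = 16.2%.
Preferred: weight = 473.1/3778.1 = 0.1252; cost = 9.63%.
Mortgage bonds: weight = 1326/3778.1 = 0.3510; after-tax cost = 9.4% × (1 − 0%) = 9.4000%.
WACC = 0.5238 × 16.2000% + 0.1252 × 9.6300% + 0.3510 × 9.4000% = 12.9907%.

12.99%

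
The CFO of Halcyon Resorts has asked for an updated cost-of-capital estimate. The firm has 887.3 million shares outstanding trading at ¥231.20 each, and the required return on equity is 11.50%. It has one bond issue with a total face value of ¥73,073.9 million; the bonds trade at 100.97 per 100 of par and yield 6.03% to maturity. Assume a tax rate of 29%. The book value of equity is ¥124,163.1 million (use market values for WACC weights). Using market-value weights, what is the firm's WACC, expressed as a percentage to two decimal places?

Market value of equity E = 231.2 × 887.3m = 205143.76m. Market value of debt D = 73073.9m × 100.97/100 = 73782.71683m.
Total capital V = 205143.76 + 73782.71683 = 278926.47683.
Equity: weight = 205143.76/278926.47683 = 0.7355; cost = 11.5%.
Bonds outstanding: weight = 73782.71683/278926.47683 = 0.2645; after-tax cost = 6.03% × (1 − 29%) = 4.2813%.
WACC = 0.7355 × 11.5000% + 0.2645 × 4.2813% = 9.5905%.

9.59%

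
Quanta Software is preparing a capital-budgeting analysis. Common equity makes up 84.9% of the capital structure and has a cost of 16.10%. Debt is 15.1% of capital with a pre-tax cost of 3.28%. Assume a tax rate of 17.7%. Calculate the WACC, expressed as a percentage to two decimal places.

14.08%

After-tax cost of debt = 3.28% × (1 − 17.7%) = 2.6994%.
WACC = 0.849 × 16.1000% + 0.151 × 2.6994% = 14.0765%.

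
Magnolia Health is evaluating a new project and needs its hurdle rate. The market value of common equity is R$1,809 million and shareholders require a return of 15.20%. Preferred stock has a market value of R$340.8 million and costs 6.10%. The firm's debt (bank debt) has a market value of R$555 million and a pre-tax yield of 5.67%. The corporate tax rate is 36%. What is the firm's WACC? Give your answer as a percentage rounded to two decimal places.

Total capital V = 1809 + 340.8 + 555 = 2704.8.
Equity: weight = 1809/2704.8 = 0.6688; cost = 15.2%.
Preferred: weight = 340.8/2704.8 = 0.1260; cost = 6.1%.
Bank debt: weight = 555/2704.8 = 0.2052; after-tax cost = 5.67% × (1 − 36%) = 3.6288%.
WACC = 0.6688 × 15.2000% + 0.1260 × 6.1000% + 0.2052 × 3.6288% = 11.6791%.

11.68%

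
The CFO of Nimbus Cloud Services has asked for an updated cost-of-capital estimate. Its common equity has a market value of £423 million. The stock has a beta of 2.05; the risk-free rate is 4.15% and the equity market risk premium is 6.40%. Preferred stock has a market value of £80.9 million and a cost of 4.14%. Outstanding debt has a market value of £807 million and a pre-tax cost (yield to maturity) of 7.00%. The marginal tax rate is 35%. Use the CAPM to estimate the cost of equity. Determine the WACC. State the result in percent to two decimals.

8.63%

Cost of equity via CAPM: Re = 4.15% + 2.05 × 6.4% = 17.2700%.
Total capital V = 423 + 80.9 + 807 = 1310.9.
Equity: weight = 423/1310.9 = 0.3227; cost = 17.27%.
Preferred: weight = 80.9/1310.9 = 0.0617; cost = 4.14%.
Debt: weight = 807/1310.9 = 0.6156; after-tax cost = 7% × (1 − 35%) = 4.5500%.
WACC = 0.3227 × 17.2700% + 0.0617 × 4.1400% + 0.6156 × 4.5500% = 8.6292%.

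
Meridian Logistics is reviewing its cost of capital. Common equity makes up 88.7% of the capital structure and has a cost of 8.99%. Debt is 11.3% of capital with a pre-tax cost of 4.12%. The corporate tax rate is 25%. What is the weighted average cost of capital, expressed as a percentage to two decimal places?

8.32%

After-tax cost of debt = 4.12% × (1 − 25%) = 3.0900%.
WACC = 0.887 × 8.9900% + 0.113 × 3.0900% = 8.3233%.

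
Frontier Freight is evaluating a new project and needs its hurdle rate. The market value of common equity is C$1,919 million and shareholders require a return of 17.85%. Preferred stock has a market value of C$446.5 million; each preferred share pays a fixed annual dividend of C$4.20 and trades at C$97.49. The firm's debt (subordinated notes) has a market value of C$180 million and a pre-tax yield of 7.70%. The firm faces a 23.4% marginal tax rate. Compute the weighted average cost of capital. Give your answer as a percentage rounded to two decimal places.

Cost of preferred: Rp = 4.2 / 97.49 = 4.3081%.
Total capital V = 1919 + 446.5 + 180 = 2545.5.
Equity: weight = 1919/2545.5 = 0.7539; cost = 17.85%.
Preferred: weight = 446.5/2545.5 = 0.1754; cost = 4.3081%.
Subordinated notes: weight = 180/2545.5 = 0.0707; after-tax cost = 7.7% × (1 − 23.4%) = 5.8982%.
WACC = 0.7539 × 17.8500% + 0.1754 × 4.3081% + 0.0707 × 5.8982% = 14.6295%.

14.63%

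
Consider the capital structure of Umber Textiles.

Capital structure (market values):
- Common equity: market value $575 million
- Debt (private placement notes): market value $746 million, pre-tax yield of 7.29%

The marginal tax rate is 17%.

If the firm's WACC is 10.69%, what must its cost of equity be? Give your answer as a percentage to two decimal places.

16.71%

Total capital V = 575 + 746 = 1321.
Equity weight = 575/1321 = 0.4353.
Private placement notes weight = 746/1321 = 0.5647.
Debt contribution = 0.5647 × 7.29% × (1 − 17%) = 3.4170%.
Required equity contribution = 10.69% − 3.4170% = 7.2730%.
Re = 7.2730% / 0.4353 = 16.7090%.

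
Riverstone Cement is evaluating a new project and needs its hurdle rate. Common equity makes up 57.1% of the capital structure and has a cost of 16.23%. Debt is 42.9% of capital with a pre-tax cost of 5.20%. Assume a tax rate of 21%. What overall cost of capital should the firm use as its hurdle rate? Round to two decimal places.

11.03%

After-tax cost of debt = 5.2% × (1 − 21%) = 4.1080%.
WACC = 0.571 × 16.2300% + 0.429 × 4.1080% = 11.0297%.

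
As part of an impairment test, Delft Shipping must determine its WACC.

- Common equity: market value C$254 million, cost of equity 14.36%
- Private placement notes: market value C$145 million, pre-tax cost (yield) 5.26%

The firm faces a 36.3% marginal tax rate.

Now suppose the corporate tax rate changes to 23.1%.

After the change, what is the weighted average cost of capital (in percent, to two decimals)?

After the change:
Total capital V = 254 + 145 = 399.
Equity: weight = 254/399 = 0.6366; cost = 14.36%.
Private placement notes: weight = 145/399 = 0.3634; after-tax cost = 5.26% × (1 − 23.1%) = 4.0449%.
WACC = 0.6366 × 14.3600% + 0.3634 × 4.0449% = 10.6114%.

10.61%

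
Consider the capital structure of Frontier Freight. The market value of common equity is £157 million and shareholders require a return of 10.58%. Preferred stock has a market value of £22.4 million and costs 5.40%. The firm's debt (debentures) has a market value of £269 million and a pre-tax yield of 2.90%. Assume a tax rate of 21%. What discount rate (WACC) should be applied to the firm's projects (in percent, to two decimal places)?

5.35%

Total capital V = 157 + 22.4 + 269 = 448.4.
Equity: weight = 157/448.4 = 0.3501; cost = 10.58%.
Preferred: weight = 22.4/448.4 = 0.0500; cost = 5.4%.
Debentures: weight = 269/448.4 = 0.5999; after-tax cost = 2.9% × (1 − 21%) = 2.2910%.
WACC = 0.3501 × 10.5800% + 0.0500 × 5.4000% + 0.5999 × 2.2910% = 5.3486%.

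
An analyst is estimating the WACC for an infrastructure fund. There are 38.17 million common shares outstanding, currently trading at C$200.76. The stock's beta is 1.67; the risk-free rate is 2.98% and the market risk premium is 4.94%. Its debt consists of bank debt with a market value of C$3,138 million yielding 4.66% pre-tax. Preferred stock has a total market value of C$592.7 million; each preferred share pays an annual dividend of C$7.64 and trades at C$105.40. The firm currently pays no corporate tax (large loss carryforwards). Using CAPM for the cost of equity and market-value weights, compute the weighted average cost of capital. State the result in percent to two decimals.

Cost of equity via CAPM: Re = 2.98% + 1.67 × 4.94% = 11.2298%.
Cost of preferred: Rp = 7.64 / 105.4 = 7.2486%.
Market value of equity E = 200.76 × 38.17m = 7663.0092m.
Total capital V = 7663.0092 + 592.7 + 3138 = 11393.7092.
Equity: weight = 7663.0092/11393.7092 = 0.6726; cost = 11.2298%.
Preferred: weight = 592.7/11393.7092 = 0.0520; cost = 7.2486%.
Bank debt: weight = 3138/11393.7092 = 0.2754; after-tax cost = 4.66% × (1 − 0%) = 4.6600%.
WACC = 0.6726 × 11.2298% + 0.0520 × 7.2486% + 0.2754 × 4.6600% = 9.2133%.

9.21%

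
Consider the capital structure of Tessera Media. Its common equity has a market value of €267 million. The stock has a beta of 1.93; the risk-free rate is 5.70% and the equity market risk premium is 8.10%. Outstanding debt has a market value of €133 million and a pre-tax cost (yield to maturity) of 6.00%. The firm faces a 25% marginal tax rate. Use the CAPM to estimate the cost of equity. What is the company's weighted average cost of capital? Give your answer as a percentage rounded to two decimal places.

Cost of equity via CAPM: Re = 5.7% + 1.93 × 8.1% = 21.3330%.
Total capital V = 267 + 133 = 400.
Equity: weight = 267/400 = 0.6675; cost = 21.333%.
Debt: weight = 133/400 = 0.3325; after-tax cost = 6% × (1 − 25%) = 4.5000%.
WACC = 0.6675 × 21.3330% + 0.3325 × 4.5000% = 15.7360%.

15.74%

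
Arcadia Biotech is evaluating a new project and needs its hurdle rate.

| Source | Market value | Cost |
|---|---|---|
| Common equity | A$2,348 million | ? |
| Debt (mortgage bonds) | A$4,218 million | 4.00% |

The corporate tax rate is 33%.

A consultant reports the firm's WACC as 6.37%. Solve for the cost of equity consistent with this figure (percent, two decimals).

13.00%

Total capital V = 2348 + 4218 = 6566.
Equity weight = 2348/6566 = 0.3576.
Mortgage bonds weight = 4218/6566 = 0.6424.
Debt contribution = 0.6424 × 4% × (1 − 33%) = 1.7216%.
Required equity contribution = 6.37% − 1.7216% = 4.6484%.
Re = 4.6484% / 0.3576 = 12.9988%.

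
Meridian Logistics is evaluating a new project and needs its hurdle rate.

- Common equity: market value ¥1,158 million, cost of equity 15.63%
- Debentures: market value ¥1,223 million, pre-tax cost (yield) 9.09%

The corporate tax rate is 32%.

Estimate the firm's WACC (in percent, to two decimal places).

10.78%

Total capital V = 1158 + 1223 = 2381.
Equity: weight = 1158/2381 = 0.4864; cost = 15.63%.
Debentures: weight = 1223/2381 = 0.5136; after-tax cost = 9.09% × (1 − 32%) = 6.1812%.
WACC = 0.4864 × 15.6300% + 0.5136 × 6.1812% = 10.7766%.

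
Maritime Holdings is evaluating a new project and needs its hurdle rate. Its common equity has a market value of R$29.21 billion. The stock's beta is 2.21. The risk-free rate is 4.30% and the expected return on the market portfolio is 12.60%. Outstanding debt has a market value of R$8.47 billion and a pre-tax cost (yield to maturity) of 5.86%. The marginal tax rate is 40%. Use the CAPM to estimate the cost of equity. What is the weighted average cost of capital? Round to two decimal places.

18.34%

Market risk premium = 12.6% − 4.3% = 8.3%.
Cost of equity via CAPM: Re = 4.3% + 2.21 × 8.3% = 22.6430%.
Total capital V = 29.21 + 8.47 = 37.68.
Equity: weight = 29.21/37.68 = 0.7752; cost = 22.643%.
Debt: weight = 8.47/37.68 = 0.2248; after-tax cost = 5.86% × (1 − 40%) = 3.5160%.
WACC = 0.7752 × 22.6430% + 0.2248 × 3.5160% = 18.3435%.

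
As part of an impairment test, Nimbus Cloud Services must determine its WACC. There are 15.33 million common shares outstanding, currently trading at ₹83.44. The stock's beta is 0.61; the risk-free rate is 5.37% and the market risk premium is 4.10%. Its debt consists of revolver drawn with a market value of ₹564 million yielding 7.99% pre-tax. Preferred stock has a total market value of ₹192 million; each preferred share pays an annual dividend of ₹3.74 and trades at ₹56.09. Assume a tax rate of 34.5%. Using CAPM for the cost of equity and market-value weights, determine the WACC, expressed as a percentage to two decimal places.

Cost of equity via CAPM: Re = 5.37% + 0.61 × 4.1% = 7.8710%.
Cost of preferred: Rp = 3.74 / 56.09 = 6.6679%.
Market value of equity E = 83.44 × 15.33m = 1279.1352m.
Total capital V = 1279.1352 + 192 + 564 = 2035.1352.
Equity: weight = 1279.1352/2035.1352 = 0.6285; cost = 7.871%.
Preferred: weight = 192/2035.1352 = 0.0943; cost = 6.6679%.
Revolver drawn: weight = 564/2035.1352 = 0.2771; after-tax cost = 7.99% × (1 − 34.5%) = 5.2335%.
WACC = 0.6285 × 7.8710% + 0.0943 × 6.6679% + 0.2771 × 5.2335% = 7.0265%.

7.03%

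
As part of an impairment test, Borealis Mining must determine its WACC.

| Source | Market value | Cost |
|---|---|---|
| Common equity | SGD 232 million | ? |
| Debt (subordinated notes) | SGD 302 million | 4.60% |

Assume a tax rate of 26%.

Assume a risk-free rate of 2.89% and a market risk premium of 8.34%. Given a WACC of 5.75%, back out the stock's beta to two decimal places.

Total capital V = 232 + 302 = 534.
Equity weight = 232/534 = 0.4345.
Subordinated notes weight = 302/534 = 0.5655.
Debt contribution = 0.5655 × 4.6% × (1 − 26%) = 1.9251%.
Required equity contribution = 5.75% − 1.9251% = 3.8249%  ⇒  Re = 8.8038%.
CAPM: 8.8038% = 2.89% + β × 8.34%  ⇒  β = 0.7091.

0.71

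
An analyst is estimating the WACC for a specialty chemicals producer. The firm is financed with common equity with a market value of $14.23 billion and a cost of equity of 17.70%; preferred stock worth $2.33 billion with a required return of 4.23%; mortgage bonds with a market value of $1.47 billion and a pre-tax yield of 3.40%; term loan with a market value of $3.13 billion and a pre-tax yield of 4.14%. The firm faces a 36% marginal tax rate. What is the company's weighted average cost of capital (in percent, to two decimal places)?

12.91%

Total capital V = 14.23 + 2.33 + 1.47 + 3.13 = 21.16.
Equity: weight = 14.23/21.16 = 0.6725; cost = 17.7%.
Preferred: weight = 2.33/21.16 = 0.1101; cost = 4.23%.
Mortgage bonds: weight = 1.47/21.16 = 0.0695; after-tax cost = 3.4% × (1 − 36%) = 2.1760%.
Term loan: weight = 3.13/21.16 = 0.1479; after-tax cost = 4.14% × (1 − 36%) = 2.6496%.
WACC = 0.6725 × 17.7000% + 0.1101 × 4.2300% + 0.0695 × 2.1760% + 0.1479 × 2.6496% = 12.9120%.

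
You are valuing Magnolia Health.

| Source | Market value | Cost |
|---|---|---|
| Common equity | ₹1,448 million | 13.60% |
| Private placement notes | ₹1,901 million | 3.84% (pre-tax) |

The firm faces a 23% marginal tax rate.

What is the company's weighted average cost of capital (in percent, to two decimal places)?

Total capital V = 1448 + 1901 = 3349.
Equity: weight = 1448/3349 = 0.4324; cost = 13.6%.
Private placement notes: weight = 1901/3349 = 0.5676; after-tax cost = 3.84% × (1 − 23%) = 2.9568%.
WACC = 0.4324 × 13.6000% + 0.5676 × 2.9568% = 7.5586%.

7.56%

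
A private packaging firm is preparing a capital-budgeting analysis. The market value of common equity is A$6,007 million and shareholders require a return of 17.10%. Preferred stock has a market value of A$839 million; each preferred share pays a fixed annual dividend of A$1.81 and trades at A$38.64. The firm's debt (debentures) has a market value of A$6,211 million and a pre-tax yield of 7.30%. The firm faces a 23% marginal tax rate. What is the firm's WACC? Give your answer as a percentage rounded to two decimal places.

Cost of preferred: Rp = 1.81 / 38.64 = 4.6843%.
Total capital V = 6007 + 839 + 6211 = 13057.
Equity: weight = 6007/13057 = 0.4601; cost = 17.1%.
Preferred: weight = 839/13057 = 0.0643; cost = 4.6843%.
Debentures: weight = 6211/13057 = 0.4757; after-tax cost = 7.3% × (1 − 23%) = 5.6210%.
WACC = 0.4601 × 17.1000% + 0.0643 × 4.6843% + 0.4757 × 5.6210% = 10.8418%.

10.84%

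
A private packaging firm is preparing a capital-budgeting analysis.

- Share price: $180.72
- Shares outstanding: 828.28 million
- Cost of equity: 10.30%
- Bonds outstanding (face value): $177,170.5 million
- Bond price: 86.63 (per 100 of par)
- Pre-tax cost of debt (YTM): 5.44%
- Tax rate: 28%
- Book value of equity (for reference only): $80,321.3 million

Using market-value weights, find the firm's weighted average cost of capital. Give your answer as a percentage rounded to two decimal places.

7.07%

Market value of equity E = 180.72 × 828.28m = 149686.7616m. Market value of debt D = 177170.5m × 86.63/100 = 153482.80415m.
Total capital V = 149686.7616 + 153482.80415 = 303169.56575.
Equity: weight = 149686.7616/303169.56575 = 0.4937; cost = 10.3%.
Bonds outstanding: weight = 153482.80415/303169.56575 = 0.5063; after-tax cost = 5.44% × (1 − 28%) = 3.9168%.
WACC = 0.4937 × 10.3000% + 0.5063 × 3.9168% = 7.0684%.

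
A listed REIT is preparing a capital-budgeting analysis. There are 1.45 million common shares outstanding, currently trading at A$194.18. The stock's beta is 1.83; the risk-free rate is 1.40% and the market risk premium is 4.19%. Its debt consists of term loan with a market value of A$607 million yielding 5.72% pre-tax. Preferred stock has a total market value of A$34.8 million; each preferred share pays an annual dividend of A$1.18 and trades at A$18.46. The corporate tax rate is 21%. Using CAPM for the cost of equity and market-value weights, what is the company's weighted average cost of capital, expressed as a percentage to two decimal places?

5.98%

Cost of equity via CAPM: Re = 1.4% + 1.83 × 4.19% = 9.0677%.
Cost of preferred: Rp = 1.18 / 18.46 = 6.3922%.
Market value of equity E = 194.18 × 1.45m = 281.561m.
Total capital V = 281.561 + 34.8 + 607 = 923.361.
Equity: weight = 281.561/923.361 = 0.3049; cost = 9.0677%.
Preferred: weight = 34.8/923.361 = 0.0377; cost = 6.3922%.
Term loan: weight = 607/923.361 = 0.6574; after-tax cost = 5.72% × (1 − 21%) = 4.5188%.
WACC = 0.3049 × 9.0677% + 0.0377 × 6.3922% + 0.6574 × 4.5188% = 5.9765%.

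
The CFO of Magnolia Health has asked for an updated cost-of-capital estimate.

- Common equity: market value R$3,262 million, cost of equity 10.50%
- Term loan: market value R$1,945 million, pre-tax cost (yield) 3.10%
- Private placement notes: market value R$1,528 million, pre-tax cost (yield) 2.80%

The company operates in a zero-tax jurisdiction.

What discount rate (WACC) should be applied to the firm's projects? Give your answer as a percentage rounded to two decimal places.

6.62%

Total capital V = 3262 + 1945 + 1528 = 6735.
Equity: weight = 3262/6735 = 0.4843; cost = 10.5%.
Term loan: weight = 1945/6735 = 0.2888; after-tax cost = 3.1% × (1 − 0%) = 3.1000%.
Private placement notes: weight = 1528/6735 = 0.2269; after-tax cost = 2.8% × (1 − 0%) = 2.8000%.
WACC = 0.4843 × 10.5000% + 0.2888 × 3.1000% + 0.2269 × 2.8000% = 6.6160%.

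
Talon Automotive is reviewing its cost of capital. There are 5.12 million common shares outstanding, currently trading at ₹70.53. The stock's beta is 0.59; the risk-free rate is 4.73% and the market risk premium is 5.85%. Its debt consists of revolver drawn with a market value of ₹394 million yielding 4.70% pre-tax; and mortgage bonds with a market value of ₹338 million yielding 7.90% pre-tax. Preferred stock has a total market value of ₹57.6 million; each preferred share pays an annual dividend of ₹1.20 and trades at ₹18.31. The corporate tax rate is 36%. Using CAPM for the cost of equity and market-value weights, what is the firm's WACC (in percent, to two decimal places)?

5.41%

Cost of equity via CAPM: Re = 4.73% + 0.59 × 5.85% = 8.1815%.
Cost of preferred: Rp = 1.2 / 18.31 = 6.5538%.
Market value of equity E = 70.53 × 5.12m = 361.1136m.
Total capital V = 361.1136 + 57.6 + 394 + 338 = 1150.7136.
Equity: weight = 361.1136/1150.7136 = 0.3138; cost = 8.1815%.
Preferred: weight = 57.6/1150.7136 = 0.0501; cost = 6.5538%.
Revolver drawn: weight = 394/1150.7136 = 0.3424; after-tax cost = 4.7% × (1 − 36%) = 3.0080%.
Mortgage bonds: weight = 338/1150.7136 = 0.2937; after-tax cost = 7.9% × (1 − 36%) = 5.0560%.
WACC = 0.3138 × 8.1815% + 0.0501 × 6.5538% + 0.3424 × 3.0080% + 0.2937 × 5.0560% = 5.4106%.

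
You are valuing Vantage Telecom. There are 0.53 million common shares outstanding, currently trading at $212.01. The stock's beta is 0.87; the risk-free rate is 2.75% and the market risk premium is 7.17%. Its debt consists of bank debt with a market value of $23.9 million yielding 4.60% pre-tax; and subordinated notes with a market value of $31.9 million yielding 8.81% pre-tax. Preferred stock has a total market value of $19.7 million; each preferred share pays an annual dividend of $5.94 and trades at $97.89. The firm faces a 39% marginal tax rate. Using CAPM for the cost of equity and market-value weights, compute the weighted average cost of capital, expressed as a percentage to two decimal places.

7.28%

Cost of equity via CAPM: Re = 2.75% + 0.87 × 7.17% = 8.9879%.
Cost of preferred: Rp = 5.94 / 97.89 = 6.0680%.
Market value of equity E = 212.01 × 0.53m = 112.3653m.
Total capital V = 112.3653 + 19.7 + 23.9 + 31.9 = 187.8653.
Equity: weight = 112.3653/187.8653 = 0.5981; cost = 8.9879%.
Preferred: weight = 19.7/187.8653 = 0.1049; cost = 6.068%.
Bank debt: weight = 23.9/187.8653 = 0.1272; after-tax cost = 4.6% × (1 − 39%) = 2.8060%.
Subordinated notes: weight = 31.9/187.8653 = 0.1698; after-tax cost = 8.81% × (1 − 39%) = 5.3741%.
WACC = 0.5981 × 8.9879% + 0.1049 × 6.0680% + 0.1272 × 2.8060% + 0.1698 × 5.3741% = 7.2816%.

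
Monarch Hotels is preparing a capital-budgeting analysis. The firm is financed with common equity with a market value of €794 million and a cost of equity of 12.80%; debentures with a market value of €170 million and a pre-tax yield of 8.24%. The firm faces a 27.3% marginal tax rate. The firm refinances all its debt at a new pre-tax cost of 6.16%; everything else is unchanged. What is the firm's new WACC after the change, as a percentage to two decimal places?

After the change:
Total capital V = 794 + 170 = 964.
Equity: weight = 794/964 = 0.8237; cost = 12.8%.
Debentures: weight = 170/964 = 0.1763; after-tax cost = 6.16% × (1 − 27.3%) = 4.4783%.
WACC = 0.8237 × 12.8000% + 0.1763 × 4.4783% = 11.3325%.

11.33%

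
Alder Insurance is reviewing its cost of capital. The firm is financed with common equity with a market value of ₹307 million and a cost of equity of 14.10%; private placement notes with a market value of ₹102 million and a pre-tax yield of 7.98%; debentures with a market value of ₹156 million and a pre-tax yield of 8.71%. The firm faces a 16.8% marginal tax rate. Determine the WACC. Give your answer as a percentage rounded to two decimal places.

10.86%

Total capital V = 307 + 102 + 156 = 565.
Equity: weight = 307/565 = 0.5434; cost = 14.1%.
Private placement notes: weight = 102/565 = 0.1805; after-tax cost = 7.98% × (1 − 16.8%) = 6.6394%.
Debentures: weight = 156/565 = 0.2761; after-tax cost = 8.71% × (1 − 16.8%) = 7.2467%.
WACC = 0.5434 × 14.1000% + 0.1805 × 6.6394% + 0.2761 × 7.2467% = 10.8609%.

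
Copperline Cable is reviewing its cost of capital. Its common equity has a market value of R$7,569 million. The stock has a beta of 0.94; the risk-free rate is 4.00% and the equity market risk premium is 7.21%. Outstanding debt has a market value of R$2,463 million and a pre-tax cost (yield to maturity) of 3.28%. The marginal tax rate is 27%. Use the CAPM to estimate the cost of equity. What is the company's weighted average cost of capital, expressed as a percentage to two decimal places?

8.72%

Cost of equity via CAPM: Re = 4.0% + 0.94 × 7.21% = 10.7774%.
Total capital V = 7569 + 2463 = 10032.
Equity: weight = 7569/10032 = 0.7545; cost = 10.7774%.
Debt: weight = 2463/10032 = 0.2455; after-tax cost = 3.28% × (1 − 27%) = 2.3944%.
WACC = 0.7545 × 10.7774% + 0.2455 × 2.3944% = 8.7193%.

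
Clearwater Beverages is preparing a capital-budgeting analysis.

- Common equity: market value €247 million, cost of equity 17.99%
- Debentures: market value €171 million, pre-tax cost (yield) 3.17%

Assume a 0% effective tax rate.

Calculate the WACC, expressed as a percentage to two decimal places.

Total capital V = 247 + 171 = 418.
Equity: weight = 247/418 = 0.5909; cost = 17.99%.
Debentures: weight = 171/418 = 0.4091; after-tax cost = 3.17% × (1 − 0%) = 3.1700%.
WACC = 0.5909 × 17.9900% + 0.4091 × 3.1700% = 11.9273%.

11.93%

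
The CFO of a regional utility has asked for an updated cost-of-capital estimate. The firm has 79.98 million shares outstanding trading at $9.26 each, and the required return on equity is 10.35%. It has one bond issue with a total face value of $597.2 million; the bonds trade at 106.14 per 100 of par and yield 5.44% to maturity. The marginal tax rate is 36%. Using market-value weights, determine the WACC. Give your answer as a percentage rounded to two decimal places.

Market value of equity E = 9.26 × 79.98m = 740.6148m. Market value of debt D = 597.2m × 106.14/100 = 633.86808m.
Total capital V = 740.6148 + 633.86808 = 1374.48288.
Equity: weight = 740.6148/1374.48288 = 0.5388; cost = 10.35%.
Bonds outstanding: weight = 633.86808/1374.48288 = 0.4612; after-tax cost = 5.44% × (1 − 36%) = 3.4816%.
WACC = 0.5388 × 10.3500% + 0.4612 × 3.4816% = 7.1825%.

7.18%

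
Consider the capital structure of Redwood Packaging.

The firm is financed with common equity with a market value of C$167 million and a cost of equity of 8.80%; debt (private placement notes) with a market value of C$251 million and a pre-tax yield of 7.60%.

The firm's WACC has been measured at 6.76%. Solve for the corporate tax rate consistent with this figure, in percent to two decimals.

Total capital V = 167 + 251 = 418.
Equity weight = 167/418 = 0.3995.
Private placement notes weight = 251/418 = 0.6005.
Equity contribution = 0.3995 × 8.8% = 3.5158%.
Debt contribution must be 6.76% − 3.5158% = 3.2442%.
0.6005 × 7.6% × (1 − T) = 3.2442%  ⇒  (1 − T) = 0.7109.
T = 28.9117%.

28.91%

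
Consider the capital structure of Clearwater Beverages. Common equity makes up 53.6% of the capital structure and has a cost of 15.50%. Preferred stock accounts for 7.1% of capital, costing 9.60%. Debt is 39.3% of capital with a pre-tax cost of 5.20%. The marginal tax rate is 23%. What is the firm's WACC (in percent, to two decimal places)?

After-tax cost of debt = 5.2% × (1 − 23%) = 4.0040%.
WACC = 0.536 × 15.5000% + 0.071 × 9.6000% + 0.393 × 4.0040% = 10.5632%.

10.56%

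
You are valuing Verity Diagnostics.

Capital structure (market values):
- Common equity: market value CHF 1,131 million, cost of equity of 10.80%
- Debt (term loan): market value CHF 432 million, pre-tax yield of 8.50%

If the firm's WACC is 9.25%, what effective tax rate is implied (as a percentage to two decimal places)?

Total capital V = 1131 + 432 = 1563.
Equity weight = 1131/1563 = 0.7236.
Term loan weight = 432/1563 = 0.2764.
Equity contribution = 0.7236 × 10.8% = 7.8150%.
Debt contribution must be 9.25% − 7.8150% = 1.4350%.
0.2764 × 8.5% × (1 − T) = 1.4350%  ⇒  (1 − T) = 0.6108.
T = 38.9175%.

38.92%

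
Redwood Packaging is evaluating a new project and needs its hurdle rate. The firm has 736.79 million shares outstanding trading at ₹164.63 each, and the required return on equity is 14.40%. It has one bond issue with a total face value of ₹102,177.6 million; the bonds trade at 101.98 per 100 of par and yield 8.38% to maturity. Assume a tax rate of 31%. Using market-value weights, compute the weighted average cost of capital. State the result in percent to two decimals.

Market value of equity E = 164.63 × 736.79m = 121297.7377m. Market value of debt D = 102177.6m × 101.98/100 = 104200.71648m.
Total capital V = 121297.7377 + 104200.71648 = 225498.45418.
Equity: weight = 121297.7377/225498.45418 = 0.5379; cost = 14.4%.
Bonds outstanding: weight = 104200.71648/225498.45418 = 0.4621; after-tax cost = 8.38% × (1 − 31%) = 5.7822%.
WACC = 0.5379 × 14.4000% + 0.4621 × 5.7822% = 10.4178%.

10.42%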